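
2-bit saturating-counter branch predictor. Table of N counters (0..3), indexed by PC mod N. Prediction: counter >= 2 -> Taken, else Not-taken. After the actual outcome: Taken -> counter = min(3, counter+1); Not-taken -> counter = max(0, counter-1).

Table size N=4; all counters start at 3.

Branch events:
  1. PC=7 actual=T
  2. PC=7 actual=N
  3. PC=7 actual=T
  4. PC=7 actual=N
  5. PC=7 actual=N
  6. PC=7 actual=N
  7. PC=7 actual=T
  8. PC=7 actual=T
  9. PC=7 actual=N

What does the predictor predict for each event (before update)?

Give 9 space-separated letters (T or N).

Answer: T T T T T N N N T

Derivation:
Ev 1: PC=7 idx=3 pred=T actual=T -> ctr[3]=3
Ev 2: PC=7 idx=3 pred=T actual=N -> ctr[3]=2
Ev 3: PC=7 idx=3 pred=T actual=T -> ctr[3]=3
Ev 4: PC=7 idx=3 pred=T actual=N -> ctr[3]=2
Ev 5: PC=7 idx=3 pred=T actual=N -> ctr[3]=1
Ev 6: PC=7 idx=3 pred=N actual=N -> ctr[3]=0
Ev 7: PC=7 idx=3 pred=N actual=T -> ctr[3]=1
Ev 8: PC=7 idx=3 pred=N actual=T -> ctr[3]=2
Ev 9: PC=7 idx=3 pred=T actual=N -> ctr[3]=1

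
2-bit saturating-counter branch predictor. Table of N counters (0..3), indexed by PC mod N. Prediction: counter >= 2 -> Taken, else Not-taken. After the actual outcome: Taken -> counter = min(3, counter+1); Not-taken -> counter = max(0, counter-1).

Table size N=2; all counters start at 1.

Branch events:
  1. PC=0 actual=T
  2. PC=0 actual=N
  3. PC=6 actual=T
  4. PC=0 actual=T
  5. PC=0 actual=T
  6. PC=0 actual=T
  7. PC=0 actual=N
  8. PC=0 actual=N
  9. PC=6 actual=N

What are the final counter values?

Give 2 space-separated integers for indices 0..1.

Answer: 0 1

Derivation:
Ev 1: PC=0 idx=0 pred=N actual=T -> ctr[0]=2
Ev 2: PC=0 idx=0 pred=T actual=N -> ctr[0]=1
Ev 3: PC=6 idx=0 pred=N actual=T -> ctr[0]=2
Ev 4: PC=0 idx=0 pred=T actual=T -> ctr[0]=3
Ev 5: PC=0 idx=0 pred=T actual=T -> ctr[0]=3
Ev 6: PC=0 idx=0 pred=T actual=T -> ctr[0]=3
Ev 7: PC=0 idx=0 pred=T actual=N -> ctr[0]=2
Ev 8: PC=0 idx=0 pred=T actual=N -> ctr[0]=1
Ev 9: PC=6 idx=0 pred=N actual=N -> ctr[0]=0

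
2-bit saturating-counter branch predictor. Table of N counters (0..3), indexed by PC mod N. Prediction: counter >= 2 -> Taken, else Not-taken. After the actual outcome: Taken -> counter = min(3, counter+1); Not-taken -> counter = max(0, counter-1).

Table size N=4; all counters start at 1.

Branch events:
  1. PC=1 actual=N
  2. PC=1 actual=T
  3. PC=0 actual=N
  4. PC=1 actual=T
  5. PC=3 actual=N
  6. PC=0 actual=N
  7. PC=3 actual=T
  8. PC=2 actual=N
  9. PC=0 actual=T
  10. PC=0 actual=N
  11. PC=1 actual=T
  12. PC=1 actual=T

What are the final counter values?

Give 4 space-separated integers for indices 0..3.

Ev 1: PC=1 idx=1 pred=N actual=N -> ctr[1]=0
Ev 2: PC=1 idx=1 pred=N actual=T -> ctr[1]=1
Ev 3: PC=0 idx=0 pred=N actual=N -> ctr[0]=0
Ev 4: PC=1 idx=1 pred=N actual=T -> ctr[1]=2
Ev 5: PC=3 idx=3 pred=N actual=N -> ctr[3]=0
Ev 6: PC=0 idx=0 pred=N actual=N -> ctr[0]=0
Ev 7: PC=3 idx=3 pred=N actual=T -> ctr[3]=1
Ev 8: PC=2 idx=2 pred=N actual=N -> ctr[2]=0
Ev 9: PC=0 idx=0 pred=N actual=T -> ctr[0]=1
Ev 10: PC=0 idx=0 pred=N actual=N -> ctr[0]=0
Ev 11: PC=1 idx=1 pred=T actual=T -> ctr[1]=3
Ev 12: PC=1 idx=1 pred=T actual=T -> ctr[1]=3

Answer: 0 3 0 1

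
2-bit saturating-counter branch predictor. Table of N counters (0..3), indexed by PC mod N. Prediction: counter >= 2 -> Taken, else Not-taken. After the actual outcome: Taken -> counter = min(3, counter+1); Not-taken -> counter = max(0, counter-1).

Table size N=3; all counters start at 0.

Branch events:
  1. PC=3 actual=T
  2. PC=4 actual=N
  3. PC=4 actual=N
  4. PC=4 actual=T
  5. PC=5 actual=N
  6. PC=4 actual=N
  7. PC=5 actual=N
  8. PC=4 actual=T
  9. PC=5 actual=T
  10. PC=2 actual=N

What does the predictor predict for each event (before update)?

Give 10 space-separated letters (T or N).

Ev 1: PC=3 idx=0 pred=N actual=T -> ctr[0]=1
Ev 2: PC=4 idx=1 pred=N actual=N -> ctr[1]=0
Ev 3: PC=4 idx=1 pred=N actual=N -> ctr[1]=0
Ev 4: PC=4 idx=1 pred=N actual=T -> ctr[1]=1
Ev 5: PC=5 idx=2 pred=N actual=N -> ctr[2]=0
Ev 6: PC=4 idx=1 pred=N actual=N -> ctr[1]=0
Ev 7: PC=5 idx=2 pred=N actual=N -> ctr[2]=0
Ev 8: PC=4 idx=1 pred=N actual=T -> ctr[1]=1
Ev 9: PC=5 idx=2 pred=N actual=T -> ctr[2]=1
Ev 10: PC=2 idx=2 pred=N actual=N -> ctr[2]=0

Answer: N N N N N N N N N N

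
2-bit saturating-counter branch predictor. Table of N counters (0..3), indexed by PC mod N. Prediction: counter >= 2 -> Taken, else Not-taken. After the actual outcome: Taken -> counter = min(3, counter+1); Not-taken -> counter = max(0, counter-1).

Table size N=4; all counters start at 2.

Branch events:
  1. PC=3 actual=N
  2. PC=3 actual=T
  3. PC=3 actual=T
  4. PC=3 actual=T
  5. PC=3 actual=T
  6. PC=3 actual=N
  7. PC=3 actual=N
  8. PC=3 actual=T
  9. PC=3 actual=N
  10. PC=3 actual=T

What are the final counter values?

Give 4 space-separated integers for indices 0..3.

Ev 1: PC=3 idx=3 pred=T actual=N -> ctr[3]=1
Ev 2: PC=3 idx=3 pred=N actual=T -> ctr[3]=2
Ev 3: PC=3 idx=3 pred=T actual=T -> ctr[3]=3
Ev 4: PC=3 idx=3 pred=T actual=T -> ctr[3]=3
Ev 5: PC=3 idx=3 pred=T actual=T -> ctr[3]=3
Ev 6: PC=3 idx=3 pred=T actual=N -> ctr[3]=2
Ev 7: PC=3 idx=3 pred=T actual=N -> ctr[3]=1
Ev 8: PC=3 idx=3 pred=N actual=T -> ctr[3]=2
Ev 9: PC=3 idx=3 pred=T actual=N -> ctr[3]=1
Ev 10: PC=3 idx=3 pred=N actual=T -> ctr[3]=2

Answer: 2 2 2 2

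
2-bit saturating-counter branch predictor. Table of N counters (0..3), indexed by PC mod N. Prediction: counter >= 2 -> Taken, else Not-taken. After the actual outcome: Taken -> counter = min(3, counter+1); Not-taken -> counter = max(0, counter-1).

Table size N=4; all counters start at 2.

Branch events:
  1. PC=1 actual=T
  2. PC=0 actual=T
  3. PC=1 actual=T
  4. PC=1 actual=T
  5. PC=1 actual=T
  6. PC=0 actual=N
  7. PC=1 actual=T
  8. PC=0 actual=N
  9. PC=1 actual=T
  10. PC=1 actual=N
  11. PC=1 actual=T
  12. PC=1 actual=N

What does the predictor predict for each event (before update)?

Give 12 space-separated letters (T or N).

Ev 1: PC=1 idx=1 pred=T actual=T -> ctr[1]=3
Ev 2: PC=0 idx=0 pred=T actual=T -> ctr[0]=3
Ev 3: PC=1 idx=1 pred=T actual=T -> ctr[1]=3
Ev 4: PC=1 idx=1 pred=T actual=T -> ctr[1]=3
Ev 5: PC=1 idx=1 pred=T actual=T -> ctr[1]=3
Ev 6: PC=0 idx=0 pred=T actual=N -> ctr[0]=2
Ev 7: PC=1 idx=1 pred=T actual=T -> ctr[1]=3
Ev 8: PC=0 idx=0 pred=T actual=N -> ctr[0]=1
Ev 9: PC=1 idx=1 pred=T actual=T -> ctr[1]=3
Ev 10: PC=1 idx=1 pred=T actual=N -> ctr[1]=2
Ev 11: PC=1 idx=1 pred=T actual=T -> ctr[1]=3
Ev 12: PC=1 idx=1 pred=T actual=N -> ctr[1]=2

Answer: T T T T T T T T T T T T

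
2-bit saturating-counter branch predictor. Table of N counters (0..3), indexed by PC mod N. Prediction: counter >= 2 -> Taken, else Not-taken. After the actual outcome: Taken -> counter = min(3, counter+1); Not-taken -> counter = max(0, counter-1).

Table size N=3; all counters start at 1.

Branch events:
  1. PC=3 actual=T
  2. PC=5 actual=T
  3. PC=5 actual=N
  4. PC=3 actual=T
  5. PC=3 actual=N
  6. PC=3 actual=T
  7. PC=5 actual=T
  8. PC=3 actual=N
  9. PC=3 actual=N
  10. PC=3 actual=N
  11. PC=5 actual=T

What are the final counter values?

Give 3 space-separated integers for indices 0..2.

Ev 1: PC=3 idx=0 pred=N actual=T -> ctr[0]=2
Ev 2: PC=5 idx=2 pred=N actual=T -> ctr[2]=2
Ev 3: PC=5 idx=2 pred=T actual=N -> ctr[2]=1
Ev 4: PC=3 idx=0 pred=T actual=T -> ctr[0]=3
Ev 5: PC=3 idx=0 pred=T actual=N -> ctr[0]=2
Ev 6: PC=3 idx=0 pred=T actual=T -> ctr[0]=3
Ev 7: PC=5 idx=2 pred=N actual=T -> ctr[2]=2
Ev 8: PC=3 idx=0 pred=T actual=N -> ctr[0]=2
Ev 9: PC=3 idx=0 pred=T actual=N -> ctr[0]=1
Ev 10: PC=3 idx=0 pred=N actual=N -> ctr[0]=0
Ev 11: PC=5 idx=2 pred=T actual=T -> ctr[2]=3

Answer: 0 1 3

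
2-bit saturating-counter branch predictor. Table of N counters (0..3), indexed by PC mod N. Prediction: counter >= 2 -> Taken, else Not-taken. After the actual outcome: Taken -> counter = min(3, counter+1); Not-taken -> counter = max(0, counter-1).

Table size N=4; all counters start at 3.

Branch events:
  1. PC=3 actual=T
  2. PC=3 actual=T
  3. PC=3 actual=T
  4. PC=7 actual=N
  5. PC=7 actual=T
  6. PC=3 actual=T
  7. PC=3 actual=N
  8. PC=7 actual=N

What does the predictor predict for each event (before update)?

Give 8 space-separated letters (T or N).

Answer: T T T T T T T T

Derivation:
Ev 1: PC=3 idx=3 pred=T actual=T -> ctr[3]=3
Ev 2: PC=3 idx=3 pred=T actual=T -> ctr[3]=3
Ev 3: PC=3 idx=3 pred=T actual=T -> ctr[3]=3
Ev 4: PC=7 idx=3 pred=T actual=N -> ctr[3]=2
Ev 5: PC=7 idx=3 pred=T actual=T -> ctr[3]=3
Ev 6: PC=3 idx=3 pred=T actual=T -> ctr[3]=3
Ev 7: PC=3 idx=3 pred=T actual=N -> ctr[3]=2
Ev 8: PC=7 idx=3 pred=T actual=N -> ctr[3]=1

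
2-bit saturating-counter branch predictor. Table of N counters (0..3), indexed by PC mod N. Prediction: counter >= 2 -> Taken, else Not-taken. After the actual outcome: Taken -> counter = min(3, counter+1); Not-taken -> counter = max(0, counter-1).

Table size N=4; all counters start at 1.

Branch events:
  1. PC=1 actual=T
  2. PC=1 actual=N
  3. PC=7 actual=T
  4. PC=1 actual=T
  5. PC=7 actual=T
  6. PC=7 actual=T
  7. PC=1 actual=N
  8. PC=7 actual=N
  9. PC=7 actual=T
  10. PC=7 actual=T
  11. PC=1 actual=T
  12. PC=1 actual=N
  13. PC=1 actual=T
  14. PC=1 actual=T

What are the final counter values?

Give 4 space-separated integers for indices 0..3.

Answer: 1 3 1 3

Derivation:
Ev 1: PC=1 idx=1 pred=N actual=T -> ctr[1]=2
Ev 2: PC=1 idx=1 pred=T actual=N -> ctr[1]=1
Ev 3: PC=7 idx=3 pred=N actual=T -> ctr[3]=2
Ev 4: PC=1 idx=1 pred=N actual=T -> ctr[1]=2
Ev 5: PC=7 idx=3 pred=T actual=T -> ctr[3]=3
Ev 6: PC=7 idx=3 pred=T actual=T -> ctr[3]=3
Ev 7: PC=1 idx=1 pred=T actual=N -> ctr[1]=1
Ev 8: PC=7 idx=3 pred=T actual=N -> ctr[3]=2
Ev 9: PC=7 idx=3 pred=T actual=T -> ctr[3]=3
Ev 10: PC=7 idx=3 pred=T actual=T -> ctr[3]=3
Ev 11: PC=1 idx=1 pred=N actual=T -> ctr[1]=2
Ev 12: PC=1 idx=1 pred=T actual=N -> ctr[1]=1
Ev 13: PC=1 idx=1 pred=N actual=T -> ctr[1]=2
Ev 14: PC=1 idx=1 pred=T actual=T -> ctr[1]=3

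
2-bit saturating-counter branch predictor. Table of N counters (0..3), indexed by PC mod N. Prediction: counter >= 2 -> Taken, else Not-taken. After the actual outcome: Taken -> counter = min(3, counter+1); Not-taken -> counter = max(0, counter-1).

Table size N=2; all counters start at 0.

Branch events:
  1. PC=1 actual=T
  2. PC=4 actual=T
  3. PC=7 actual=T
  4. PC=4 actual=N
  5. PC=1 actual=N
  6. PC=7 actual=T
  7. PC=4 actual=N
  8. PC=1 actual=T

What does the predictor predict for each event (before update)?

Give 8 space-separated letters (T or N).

Ev 1: PC=1 idx=1 pred=N actual=T -> ctr[1]=1
Ev 2: PC=4 idx=0 pred=N actual=T -> ctr[0]=1
Ev 3: PC=7 idx=1 pred=N actual=T -> ctr[1]=2
Ev 4: PC=4 idx=0 pred=N actual=N -> ctr[0]=0
Ev 5: PC=1 idx=1 pred=T actual=N -> ctr[1]=1
Ev 6: PC=7 idx=1 pred=N actual=T -> ctr[1]=2
Ev 7: PC=4 idx=0 pred=N actual=N -> ctr[0]=0
Ev 8: PC=1 idx=1 pred=T actual=T -> ctr[1]=3

Answer: N N N N T N N T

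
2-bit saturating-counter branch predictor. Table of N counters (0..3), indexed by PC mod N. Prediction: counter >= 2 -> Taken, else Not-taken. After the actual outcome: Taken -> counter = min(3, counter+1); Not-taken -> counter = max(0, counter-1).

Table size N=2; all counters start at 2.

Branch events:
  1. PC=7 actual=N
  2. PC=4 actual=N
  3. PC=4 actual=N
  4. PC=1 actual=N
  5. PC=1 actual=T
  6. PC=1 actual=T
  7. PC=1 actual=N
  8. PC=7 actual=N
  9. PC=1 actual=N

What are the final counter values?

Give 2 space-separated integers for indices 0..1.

Ev 1: PC=7 idx=1 pred=T actual=N -> ctr[1]=1
Ev 2: PC=4 idx=0 pred=T actual=N -> ctr[0]=1
Ev 3: PC=4 idx=0 pred=N actual=N -> ctr[0]=0
Ev 4: PC=1 idx=1 pred=N actual=N -> ctr[1]=0
Ev 5: PC=1 idx=1 pred=N actual=T -> ctr[1]=1
Ev 6: PC=1 idx=1 pred=N actual=T -> ctr[1]=2
Ev 7: PC=1 idx=1 pred=T actual=N -> ctr[1]=1
Ev 8: PC=7 idx=1 pred=N actual=N -> ctr[1]=0
Ev 9: PC=1 idx=1 pred=N actual=N -> ctr[1]=0

Answer: 0 0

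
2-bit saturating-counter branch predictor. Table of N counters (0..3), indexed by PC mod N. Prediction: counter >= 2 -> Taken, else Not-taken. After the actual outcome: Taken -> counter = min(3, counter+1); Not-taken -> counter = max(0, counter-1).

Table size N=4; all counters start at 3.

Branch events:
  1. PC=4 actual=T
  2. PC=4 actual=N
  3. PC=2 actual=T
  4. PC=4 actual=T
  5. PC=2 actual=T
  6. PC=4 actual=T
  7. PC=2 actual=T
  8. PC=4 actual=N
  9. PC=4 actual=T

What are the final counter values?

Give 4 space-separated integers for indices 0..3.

Ev 1: PC=4 idx=0 pred=T actual=T -> ctr[0]=3
Ev 2: PC=4 idx=0 pred=T actual=N -> ctr[0]=2
Ev 3: PC=2 idx=2 pred=T actual=T -> ctr[2]=3
Ev 4: PC=4 idx=0 pred=T actual=T -> ctr[0]=3
Ev 5: PC=2 idx=2 pred=T actual=T -> ctr[2]=3
Ev 6: PC=4 idx=0 pred=T actual=T -> ctr[0]=3
Ev 7: PC=2 idx=2 pred=T actual=T -> ctr[2]=3
Ev 8: PC=4 idx=0 pred=T actual=N -> ctr[0]=2
Ev 9: PC=4 idx=0 pred=T actual=T -> ctr[0]=3

Answer: 3 3 3 3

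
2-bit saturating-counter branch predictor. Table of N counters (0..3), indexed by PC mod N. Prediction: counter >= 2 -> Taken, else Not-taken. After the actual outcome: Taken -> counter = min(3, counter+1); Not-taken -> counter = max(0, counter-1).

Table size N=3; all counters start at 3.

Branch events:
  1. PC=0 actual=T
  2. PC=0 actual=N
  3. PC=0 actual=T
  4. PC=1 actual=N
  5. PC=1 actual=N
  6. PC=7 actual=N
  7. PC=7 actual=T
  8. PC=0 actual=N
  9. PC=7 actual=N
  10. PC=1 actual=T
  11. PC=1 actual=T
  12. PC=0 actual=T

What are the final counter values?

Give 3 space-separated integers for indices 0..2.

Answer: 3 2 3

Derivation:
Ev 1: PC=0 idx=0 pred=T actual=T -> ctr[0]=3
Ev 2: PC=0 idx=0 pred=T actual=N -> ctr[0]=2
Ev 3: PC=0 idx=0 pred=T actual=T -> ctr[0]=3
Ev 4: PC=1 idx=1 pred=T actual=N -> ctr[1]=2
Ev 5: PC=1 idx=1 pred=T actual=N -> ctr[1]=1
Ev 6: PC=7 idx=1 pred=N actual=N -> ctr[1]=0
Ev 7: PC=7 idx=1 pred=N actual=T -> ctr[1]=1
Ev 8: PC=0 idx=0 pred=T actual=N -> ctr[0]=2
Ev 9: PC=7 idx=1 pred=N actual=N -> ctr[1]=0
Ev 10: PC=1 idx=1 pred=N actual=T -> ctr[1]=1
Ev 11: PC=1 idx=1 pred=N actual=T -> ctr[1]=2
Ev 12: PC=0 idx=0 pred=T actual=T -> ctr[0]=3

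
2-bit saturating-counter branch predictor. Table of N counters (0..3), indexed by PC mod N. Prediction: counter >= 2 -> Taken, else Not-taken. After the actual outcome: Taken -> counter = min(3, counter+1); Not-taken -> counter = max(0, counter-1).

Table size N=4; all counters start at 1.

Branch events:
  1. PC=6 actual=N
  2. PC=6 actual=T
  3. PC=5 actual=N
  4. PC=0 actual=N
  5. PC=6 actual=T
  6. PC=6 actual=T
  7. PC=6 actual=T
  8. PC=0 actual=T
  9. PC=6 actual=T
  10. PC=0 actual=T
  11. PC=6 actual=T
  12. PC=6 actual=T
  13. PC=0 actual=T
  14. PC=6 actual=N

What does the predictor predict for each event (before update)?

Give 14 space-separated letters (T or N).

Answer: N N N N N T T N T N T T T T

Derivation:
Ev 1: PC=6 idx=2 pred=N actual=N -> ctr[2]=0
Ev 2: PC=6 idx=2 pred=N actual=T -> ctr[2]=1
Ev 3: PC=5 idx=1 pred=N actual=N -> ctr[1]=0
Ev 4: PC=0 idx=0 pred=N actual=N -> ctr[0]=0
Ev 5: PC=6 idx=2 pred=N actual=T -> ctr[2]=2
Ev 6: PC=6 idx=2 pred=T actual=T -> ctr[2]=3
Ev 7: PC=6 idx=2 pred=T actual=T -> ctr[2]=3
Ev 8: PC=0 idx=0 pred=N actual=T -> ctr[0]=1
Ev 9: PC=6 idx=2 pred=T actual=T -> ctr[2]=3
Ev 10: PC=0 idx=0 pred=N actual=T -> ctr[0]=2
Ev 11: PC=6 idx=2 pred=T actual=T -> ctr[2]=3
Ev 12: PC=6 idx=2 pred=T actual=T -> ctr[2]=3
Ev 13: PC=0 idx=0 pred=T actual=T -> ctr[0]=3
Ev 14: PC=6 idx=2 pred=T actual=N -> ctr[2]=2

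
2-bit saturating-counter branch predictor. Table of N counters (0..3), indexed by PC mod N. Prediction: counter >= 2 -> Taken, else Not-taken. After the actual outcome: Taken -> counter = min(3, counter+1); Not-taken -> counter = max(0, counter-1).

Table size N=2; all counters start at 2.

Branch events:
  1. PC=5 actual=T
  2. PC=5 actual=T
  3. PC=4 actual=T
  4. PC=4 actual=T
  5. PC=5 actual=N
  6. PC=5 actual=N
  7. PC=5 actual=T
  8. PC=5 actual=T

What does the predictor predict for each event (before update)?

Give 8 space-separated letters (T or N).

Ev 1: PC=5 idx=1 pred=T actual=T -> ctr[1]=3
Ev 2: PC=5 idx=1 pred=T actual=T -> ctr[1]=3
Ev 3: PC=4 idx=0 pred=T actual=T -> ctr[0]=3
Ev 4: PC=4 idx=0 pred=T actual=T -> ctr[0]=3
Ev 5: PC=5 idx=1 pred=T actual=N -> ctr[1]=2
Ev 6: PC=5 idx=1 pred=T actual=N -> ctr[1]=1
Ev 7: PC=5 idx=1 pred=N actual=T -> ctr[1]=2
Ev 8: PC=5 idx=1 pred=T actual=T -> ctr[1]=3

Answer: T T T T T T N T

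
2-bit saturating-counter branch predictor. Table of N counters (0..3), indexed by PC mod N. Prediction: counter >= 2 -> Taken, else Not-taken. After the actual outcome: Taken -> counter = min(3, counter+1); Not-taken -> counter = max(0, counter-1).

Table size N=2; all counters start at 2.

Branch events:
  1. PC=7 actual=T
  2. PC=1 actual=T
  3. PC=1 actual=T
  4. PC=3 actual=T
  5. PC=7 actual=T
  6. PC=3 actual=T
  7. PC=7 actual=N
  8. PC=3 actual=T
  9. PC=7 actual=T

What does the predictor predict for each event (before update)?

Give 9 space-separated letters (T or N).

Answer: T T T T T T T T T

Derivation:
Ev 1: PC=7 idx=1 pred=T actual=T -> ctr[1]=3
Ev 2: PC=1 idx=1 pred=T actual=T -> ctr[1]=3
Ev 3: PC=1 idx=1 pred=T actual=T -> ctr[1]=3
Ev 4: PC=3 idx=1 pred=T actual=T -> ctr[1]=3
Ev 5: PC=7 idx=1 pred=T actual=T -> ctr[1]=3
Ev 6: PC=3 idx=1 pred=T actual=T -> ctr[1]=3
Ev 7: PC=7 idx=1 pred=T actual=N -> ctr[1]=2
Ev 8: PC=3 idx=1 pred=T actual=T -> ctr[1]=3
Ev 9: PC=7 idx=1 pred=T actual=T -> ctr[1]=3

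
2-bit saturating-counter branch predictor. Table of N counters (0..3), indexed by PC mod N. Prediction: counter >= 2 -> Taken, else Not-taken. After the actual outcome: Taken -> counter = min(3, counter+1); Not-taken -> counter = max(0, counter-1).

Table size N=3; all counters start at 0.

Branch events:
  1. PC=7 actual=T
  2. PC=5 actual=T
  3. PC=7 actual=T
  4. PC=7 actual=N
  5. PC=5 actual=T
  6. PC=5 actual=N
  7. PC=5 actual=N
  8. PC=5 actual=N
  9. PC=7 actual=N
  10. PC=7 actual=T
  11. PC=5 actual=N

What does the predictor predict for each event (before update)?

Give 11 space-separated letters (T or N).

Ev 1: PC=7 idx=1 pred=N actual=T -> ctr[1]=1
Ev 2: PC=5 idx=2 pred=N actual=T -> ctr[2]=1
Ev 3: PC=7 idx=1 pred=N actual=T -> ctr[1]=2
Ev 4: PC=7 idx=1 pred=T actual=N -> ctr[1]=1
Ev 5: PC=5 idx=2 pred=N actual=T -> ctr[2]=2
Ev 6: PC=5 idx=2 pred=T actual=N -> ctr[2]=1
Ev 7: PC=5 idx=2 pred=N actual=N -> ctr[2]=0
Ev 8: PC=5 idx=2 pred=N actual=N -> ctr[2]=0
Ev 9: PC=7 idx=1 pred=N actual=N -> ctr[1]=0
Ev 10: PC=7 idx=1 pred=N actual=T -> ctr[1]=1
Ev 11: PC=5 idx=2 pred=N actual=N -> ctr[2]=0

Answer: N N N T N T N N N N N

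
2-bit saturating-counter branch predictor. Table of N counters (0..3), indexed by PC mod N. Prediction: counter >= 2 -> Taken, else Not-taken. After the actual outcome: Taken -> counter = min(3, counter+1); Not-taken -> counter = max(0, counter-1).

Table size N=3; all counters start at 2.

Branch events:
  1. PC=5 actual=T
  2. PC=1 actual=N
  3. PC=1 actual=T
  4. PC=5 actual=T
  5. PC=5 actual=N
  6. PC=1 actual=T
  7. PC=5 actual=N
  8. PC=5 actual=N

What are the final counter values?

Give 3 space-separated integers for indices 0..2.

Answer: 2 3 0

Derivation:
Ev 1: PC=5 idx=2 pred=T actual=T -> ctr[2]=3
Ev 2: PC=1 idx=1 pred=T actual=N -> ctr[1]=1
Ev 3: PC=1 idx=1 pred=N actual=T -> ctr[1]=2
Ev 4: PC=5 idx=2 pred=T actual=T -> ctr[2]=3
Ev 5: PC=5 idx=2 pred=T actual=N -> ctr[2]=2
Ev 6: PC=1 idx=1 pred=T actual=T -> ctr[1]=3
Ev 7: PC=5 idx=2 pred=T actual=N -> ctr[2]=1
Ev 8: PC=5 idx=2 pred=N actual=N -> ctr[2]=0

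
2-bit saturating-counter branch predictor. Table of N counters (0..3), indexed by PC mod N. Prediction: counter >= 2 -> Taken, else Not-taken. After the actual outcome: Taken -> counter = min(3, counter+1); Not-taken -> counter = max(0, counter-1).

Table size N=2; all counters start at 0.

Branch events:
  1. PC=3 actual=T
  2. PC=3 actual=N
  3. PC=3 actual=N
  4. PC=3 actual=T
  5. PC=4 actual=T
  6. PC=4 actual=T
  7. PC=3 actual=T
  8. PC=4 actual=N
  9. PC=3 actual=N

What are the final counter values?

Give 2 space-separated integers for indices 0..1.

Answer: 1 1

Derivation:
Ev 1: PC=3 idx=1 pred=N actual=T -> ctr[1]=1
Ev 2: PC=3 idx=1 pred=N actual=N -> ctr[1]=0
Ev 3: PC=3 idx=1 pred=N actual=N -> ctr[1]=0
Ev 4: PC=3 idx=1 pred=N actual=T -> ctr[1]=1
Ev 5: PC=4 idx=0 pred=N actual=T -> ctr[0]=1
Ev 6: PC=4 idx=0 pred=N actual=T -> ctr[0]=2
Ev 7: PC=3 idx=1 pred=N actual=T -> ctr[1]=2
Ev 8: PC=4 idx=0 pred=T actual=N -> ctr[0]=1
Ev 9: PC=3 idx=1 pred=T actual=N -> ctr[1]=1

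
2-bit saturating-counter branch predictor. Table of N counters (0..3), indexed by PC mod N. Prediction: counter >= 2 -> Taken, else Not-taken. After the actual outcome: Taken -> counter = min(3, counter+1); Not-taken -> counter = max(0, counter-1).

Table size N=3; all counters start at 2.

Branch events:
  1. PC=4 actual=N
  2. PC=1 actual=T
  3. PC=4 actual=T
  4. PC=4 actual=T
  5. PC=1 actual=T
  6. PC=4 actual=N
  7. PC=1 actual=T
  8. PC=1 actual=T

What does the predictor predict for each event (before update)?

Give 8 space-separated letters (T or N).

Ev 1: PC=4 idx=1 pred=T actual=N -> ctr[1]=1
Ev 2: PC=1 idx=1 pred=N actual=T -> ctr[1]=2
Ev 3: PC=4 idx=1 pred=T actual=T -> ctr[1]=3
Ev 4: PC=4 idx=1 pred=T actual=T -> ctr[1]=3
Ev 5: PC=1 idx=1 pred=T actual=T -> ctr[1]=3
Ev 6: PC=4 idx=1 pred=T actual=N -> ctr[1]=2
Ev 7: PC=1 idx=1 pred=T actual=T -> ctr[1]=3
Ev 8: PC=1 idx=1 pred=T actual=T -> ctr[1]=3

Answer: T N T T T T T T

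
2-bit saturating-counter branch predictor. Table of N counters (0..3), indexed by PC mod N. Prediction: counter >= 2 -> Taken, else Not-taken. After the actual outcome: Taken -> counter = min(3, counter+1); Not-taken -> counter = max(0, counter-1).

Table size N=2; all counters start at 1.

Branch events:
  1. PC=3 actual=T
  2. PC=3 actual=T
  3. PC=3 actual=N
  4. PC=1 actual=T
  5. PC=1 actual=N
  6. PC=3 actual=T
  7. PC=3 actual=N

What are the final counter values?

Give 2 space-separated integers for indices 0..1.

Answer: 1 2

Derivation:
Ev 1: PC=3 idx=1 pred=N actual=T -> ctr[1]=2
Ev 2: PC=3 idx=1 pred=T actual=T -> ctr[1]=3
Ev 3: PC=3 idx=1 pred=T actual=N -> ctr[1]=2
Ev 4: PC=1 idx=1 pred=T actual=T -> ctr[1]=3
Ev 5: PC=1 idx=1 pred=T actual=N -> ctr[1]=2
Ev 6: PC=3 idx=1 pred=T actual=T -> ctr[1]=3
Ev 7: PC=3 idx=1 pred=T actual=N -> ctr[1]=2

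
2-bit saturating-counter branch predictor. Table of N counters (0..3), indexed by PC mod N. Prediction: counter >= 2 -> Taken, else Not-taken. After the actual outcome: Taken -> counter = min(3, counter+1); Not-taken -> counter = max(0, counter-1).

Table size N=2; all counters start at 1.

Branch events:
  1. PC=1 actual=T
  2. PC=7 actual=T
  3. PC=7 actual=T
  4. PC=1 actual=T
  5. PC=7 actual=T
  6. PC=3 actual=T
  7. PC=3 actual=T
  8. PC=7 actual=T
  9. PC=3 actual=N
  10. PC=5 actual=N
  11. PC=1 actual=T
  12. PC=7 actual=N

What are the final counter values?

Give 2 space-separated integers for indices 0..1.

Answer: 1 1

Derivation:
Ev 1: PC=1 idx=1 pred=N actual=T -> ctr[1]=2
Ev 2: PC=7 idx=1 pred=T actual=T -> ctr[1]=3
Ev 3: PC=7 idx=1 pred=T actual=T -> ctr[1]=3
Ev 4: PC=1 idx=1 pred=T actual=T -> ctr[1]=3
Ev 5: PC=7 idx=1 pred=T actual=T -> ctr[1]=3
Ev 6: PC=3 idx=1 pred=T actual=T -> ctr[1]=3
Ev 7: PC=3 idx=1 pred=T actual=T -> ctr[1]=3
Ev 8: PC=7 idx=1 pred=T actual=T -> ctr[1]=3
Ev 9: PC=3 idx=1 pred=T actual=N -> ctr[1]=2
Ev 10: PC=5 idx=1 pred=T actual=N -> ctr[1]=1
Ev 11: PC=1 idx=1 pred=N actual=T -> ctr[1]=2
Ev 12: PC=7 idx=1 pred=T actual=N -> ctr[1]=1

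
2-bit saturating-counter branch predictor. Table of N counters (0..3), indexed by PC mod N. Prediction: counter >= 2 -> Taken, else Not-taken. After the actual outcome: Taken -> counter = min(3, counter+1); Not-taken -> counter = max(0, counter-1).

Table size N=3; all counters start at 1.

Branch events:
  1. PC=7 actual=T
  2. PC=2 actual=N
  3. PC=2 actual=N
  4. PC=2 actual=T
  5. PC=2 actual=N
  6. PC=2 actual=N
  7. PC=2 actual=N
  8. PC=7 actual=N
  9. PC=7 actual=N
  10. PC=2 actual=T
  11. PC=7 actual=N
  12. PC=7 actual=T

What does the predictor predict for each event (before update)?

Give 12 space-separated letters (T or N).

Ev 1: PC=7 idx=1 pred=N actual=T -> ctr[1]=2
Ev 2: PC=2 idx=2 pred=N actual=N -> ctr[2]=0
Ev 3: PC=2 idx=2 pred=N actual=N -> ctr[2]=0
Ev 4: PC=2 idx=2 pred=N actual=T -> ctr[2]=1
Ev 5: PC=2 idx=2 pred=N actual=N -> ctr[2]=0
Ev 6: PC=2 idx=2 pred=N actual=N -> ctr[2]=0
Ev 7: PC=2 idx=2 pred=N actual=N -> ctr[2]=0
Ev 8: PC=7 idx=1 pred=T actual=N -> ctr[1]=1
Ev 9: PC=7 idx=1 pred=N actual=N -> ctr[1]=0
Ev 10: PC=2 idx=2 pred=N actual=T -> ctr[2]=1
Ev 11: PC=7 idx=1 pred=N actual=N -> ctr[1]=0
Ev 12: PC=7 idx=1 pred=N actual=T -> ctr[1]=1

Answer: N N N N N N N T N N N N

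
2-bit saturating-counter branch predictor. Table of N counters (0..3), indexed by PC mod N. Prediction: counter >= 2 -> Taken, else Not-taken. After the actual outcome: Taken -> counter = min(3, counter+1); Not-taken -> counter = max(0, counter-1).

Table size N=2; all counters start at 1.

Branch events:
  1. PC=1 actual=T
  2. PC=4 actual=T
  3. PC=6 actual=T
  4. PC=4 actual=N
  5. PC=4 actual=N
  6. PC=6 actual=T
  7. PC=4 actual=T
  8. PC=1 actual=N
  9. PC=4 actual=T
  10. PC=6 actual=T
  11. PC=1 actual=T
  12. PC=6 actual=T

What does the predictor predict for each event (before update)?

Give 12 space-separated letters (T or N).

Ev 1: PC=1 idx=1 pred=N actual=T -> ctr[1]=2
Ev 2: PC=4 idx=0 pred=N actual=T -> ctr[0]=2
Ev 3: PC=6 idx=0 pred=T actual=T -> ctr[0]=3
Ev 4: PC=4 idx=0 pred=T actual=N -> ctr[0]=2
Ev 5: PC=4 idx=0 pred=T actual=N -> ctr[0]=1
Ev 6: PC=6 idx=0 pred=N actual=T -> ctr[0]=2
Ev 7: PC=4 idx=0 pred=T actual=T -> ctr[0]=3
Ev 8: PC=1 idx=1 pred=T actual=N -> ctr[1]=1
Ev 9: PC=4 idx=0 pred=T actual=T -> ctr[0]=3
Ev 10: PC=6 idx=0 pred=T actual=T -> ctr[0]=3
Ev 11: PC=1 idx=1 pred=N actual=T -> ctr[1]=2
Ev 12: PC=6 idx=0 pred=T actual=T -> ctr[0]=3

Answer: N N T T T N T T T T N T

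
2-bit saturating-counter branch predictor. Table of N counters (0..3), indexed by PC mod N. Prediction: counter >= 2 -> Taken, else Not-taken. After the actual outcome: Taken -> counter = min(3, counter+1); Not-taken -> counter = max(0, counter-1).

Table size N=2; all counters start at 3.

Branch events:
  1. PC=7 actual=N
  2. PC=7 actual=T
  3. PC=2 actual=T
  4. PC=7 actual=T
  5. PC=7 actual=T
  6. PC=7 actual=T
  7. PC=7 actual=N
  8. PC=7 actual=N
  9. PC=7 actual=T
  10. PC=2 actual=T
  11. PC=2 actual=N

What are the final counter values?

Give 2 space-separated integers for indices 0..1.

Ev 1: PC=7 idx=1 pred=T actual=N -> ctr[1]=2
Ev 2: PC=7 idx=1 pred=T actual=T -> ctr[1]=3
Ev 3: PC=2 idx=0 pred=T actual=T -> ctr[0]=3
Ev 4: PC=7 idx=1 pred=T actual=T -> ctr[1]=3
Ev 5: PC=7 idx=1 pred=T actual=T -> ctr[1]=3
Ev 6: PC=7 idx=1 pred=T actual=T -> ctr[1]=3
Ev 7: PC=7 idx=1 pred=T actual=N -> ctr[1]=2
Ev 8: PC=7 idx=1 pred=T actual=N -> ctr[1]=1
Ev 9: PC=7 idx=1 pred=N actual=T -> ctr[1]=2
Ev 10: PC=2 idx=0 pred=T actual=T -> ctr[0]=3
Ev 11: PC=2 idx=0 pred=T actual=N -> ctr[0]=2

Answer: 2 2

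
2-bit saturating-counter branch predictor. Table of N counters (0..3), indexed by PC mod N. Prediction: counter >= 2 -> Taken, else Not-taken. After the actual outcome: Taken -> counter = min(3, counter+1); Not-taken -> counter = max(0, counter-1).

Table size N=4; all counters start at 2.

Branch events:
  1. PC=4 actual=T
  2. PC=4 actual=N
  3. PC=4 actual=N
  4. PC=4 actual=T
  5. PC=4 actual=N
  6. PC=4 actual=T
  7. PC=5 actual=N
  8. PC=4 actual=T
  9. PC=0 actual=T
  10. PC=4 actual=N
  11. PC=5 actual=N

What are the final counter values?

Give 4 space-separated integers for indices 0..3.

Ev 1: PC=4 idx=0 pred=T actual=T -> ctr[0]=3
Ev 2: PC=4 idx=0 pred=T actual=N -> ctr[0]=2
Ev 3: PC=4 idx=0 pred=T actual=N -> ctr[0]=1
Ev 4: PC=4 idx=0 pred=N actual=T -> ctr[0]=2
Ev 5: PC=4 idx=0 pred=T actual=N -> ctr[0]=1
Ev 6: PC=4 idx=0 pred=N actual=T -> ctr[0]=2
Ev 7: PC=5 idx=1 pred=T actual=N -> ctr[1]=1
Ev 8: PC=4 idx=0 pred=T actual=T -> ctr[0]=3
Ev 9: PC=0 idx=0 pred=T actual=T -> ctr[0]=3
Ev 10: PC=4 idx=0 pred=T actual=N -> ctr[0]=2
Ev 11: PC=5 idx=1 pred=N actual=N -> ctr[1]=0

Answer: 2 0 2 2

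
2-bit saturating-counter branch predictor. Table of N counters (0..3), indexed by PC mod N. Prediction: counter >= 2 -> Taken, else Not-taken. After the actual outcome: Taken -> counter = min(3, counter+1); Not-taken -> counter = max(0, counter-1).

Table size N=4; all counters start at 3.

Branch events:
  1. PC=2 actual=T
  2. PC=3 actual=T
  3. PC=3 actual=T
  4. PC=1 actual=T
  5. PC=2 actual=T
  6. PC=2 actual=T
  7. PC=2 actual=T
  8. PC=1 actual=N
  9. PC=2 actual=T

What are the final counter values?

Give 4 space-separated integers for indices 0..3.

Ev 1: PC=2 idx=2 pred=T actual=T -> ctr[2]=3
Ev 2: PC=3 idx=3 pred=T actual=T -> ctr[3]=3
Ev 3: PC=3 idx=3 pred=T actual=T -> ctr[3]=3
Ev 4: PC=1 idx=1 pred=T actual=T -> ctr[1]=3
Ev 5: PC=2 idx=2 pred=T actual=T -> ctr[2]=3
Ev 6: PC=2 idx=2 pred=T actual=T -> ctr[2]=3
Ev 7: PC=2 idx=2 pred=T actual=T -> ctr[2]=3
Ev 8: PC=1 idx=1 pred=T actual=N -> ctr[1]=2
Ev 9: PC=2 idx=2 pred=T actual=T -> ctr[2]=3

Answer: 3 2 3 3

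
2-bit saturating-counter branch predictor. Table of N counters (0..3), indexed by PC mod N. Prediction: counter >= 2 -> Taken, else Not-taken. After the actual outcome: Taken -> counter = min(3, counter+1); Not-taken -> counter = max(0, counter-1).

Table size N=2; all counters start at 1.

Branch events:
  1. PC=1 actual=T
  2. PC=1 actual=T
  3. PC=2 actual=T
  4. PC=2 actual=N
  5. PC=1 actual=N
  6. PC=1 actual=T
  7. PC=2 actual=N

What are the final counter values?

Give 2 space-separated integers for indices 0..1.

Ev 1: PC=1 idx=1 pred=N actual=T -> ctr[1]=2
Ev 2: PC=1 idx=1 pred=T actual=T -> ctr[1]=3
Ev 3: PC=2 idx=0 pred=N actual=T -> ctr[0]=2
Ev 4: PC=2 idx=0 pred=T actual=N -> ctr[0]=1
Ev 5: PC=1 idx=1 pred=T actual=N -> ctr[1]=2
Ev 6: PC=1 idx=1 pred=T actual=T -> ctr[1]=3
Ev 7: PC=2 idx=0 pred=N actual=N -> ctr[0]=0

Answer: 0 3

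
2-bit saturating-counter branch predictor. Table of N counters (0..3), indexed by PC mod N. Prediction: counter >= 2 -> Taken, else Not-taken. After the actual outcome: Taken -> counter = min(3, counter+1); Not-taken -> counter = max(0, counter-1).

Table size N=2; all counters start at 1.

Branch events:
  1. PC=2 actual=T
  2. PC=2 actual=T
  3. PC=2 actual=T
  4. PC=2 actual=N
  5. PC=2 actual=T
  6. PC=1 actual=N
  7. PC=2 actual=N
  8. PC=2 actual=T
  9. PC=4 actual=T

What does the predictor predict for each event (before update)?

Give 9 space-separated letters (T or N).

Ev 1: PC=2 idx=0 pred=N actual=T -> ctr[0]=2
Ev 2: PC=2 idx=0 pred=T actual=T -> ctr[0]=3
Ev 3: PC=2 idx=0 pred=T actual=T -> ctr[0]=3
Ev 4: PC=2 idx=0 pred=T actual=N -> ctr[0]=2
Ev 5: PC=2 idx=0 pred=T actual=T -> ctr[0]=3
Ev 6: PC=1 idx=1 pred=N actual=N -> ctr[1]=0
Ev 7: PC=2 idx=0 pred=T actual=N -> ctr[0]=2
Ev 8: PC=2 idx=0 pred=T actual=T -> ctr[0]=3
Ev 9: PC=4 idx=0 pred=T actual=T -> ctr[0]=3

Answer: N T T T T N T T T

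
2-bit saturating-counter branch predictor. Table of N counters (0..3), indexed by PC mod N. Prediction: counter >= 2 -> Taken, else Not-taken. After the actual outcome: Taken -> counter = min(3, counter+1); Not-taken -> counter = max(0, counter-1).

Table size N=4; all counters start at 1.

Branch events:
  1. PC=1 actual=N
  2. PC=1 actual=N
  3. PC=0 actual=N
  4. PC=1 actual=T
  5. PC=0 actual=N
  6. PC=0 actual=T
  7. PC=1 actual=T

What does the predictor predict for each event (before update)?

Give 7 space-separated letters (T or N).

Answer: N N N N N N N

Derivation:
Ev 1: PC=1 idx=1 pred=N actual=N -> ctr[1]=0
Ev 2: PC=1 idx=1 pred=N actual=N -> ctr[1]=0
Ev 3: PC=0 idx=0 pred=N actual=N -> ctr[0]=0
Ev 4: PC=1 idx=1 pred=N actual=T -> ctr[1]=1
Ev 5: PC=0 idx=0 pred=N actual=N -> ctr[0]=0
Ev 6: PC=0 idx=0 pred=N actual=T -> ctr[0]=1
Ev 7: PC=1 idx=1 pred=N actual=T -> ctr[1]=2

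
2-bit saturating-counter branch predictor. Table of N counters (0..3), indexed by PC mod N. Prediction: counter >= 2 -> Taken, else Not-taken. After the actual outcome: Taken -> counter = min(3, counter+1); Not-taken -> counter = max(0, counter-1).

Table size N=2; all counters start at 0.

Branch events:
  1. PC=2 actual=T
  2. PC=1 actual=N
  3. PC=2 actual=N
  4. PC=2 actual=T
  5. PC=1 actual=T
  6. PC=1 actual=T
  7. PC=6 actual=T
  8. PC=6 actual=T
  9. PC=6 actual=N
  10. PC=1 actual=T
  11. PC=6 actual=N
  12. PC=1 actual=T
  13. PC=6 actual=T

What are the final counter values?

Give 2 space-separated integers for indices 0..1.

Ev 1: PC=2 idx=0 pred=N actual=T -> ctr[0]=1
Ev 2: PC=1 idx=1 pred=N actual=N -> ctr[1]=0
Ev 3: PC=2 idx=0 pred=N actual=N -> ctr[0]=0
Ev 4: PC=2 idx=0 pred=N actual=T -> ctr[0]=1
Ev 5: PC=1 idx=1 pred=N actual=T -> ctr[1]=1
Ev 6: PC=1 idx=1 pred=N actual=T -> ctr[1]=2
Ev 7: PC=6 idx=0 pred=N actual=T -> ctr[0]=2
Ev 8: PC=6 idx=0 pred=T actual=T -> ctr[0]=3
Ev 9: PC=6 idx=0 pred=T actual=N -> ctr[0]=2
Ev 10: PC=1 idx=1 pred=T actual=T -> ctr[1]=3
Ev 11: PC=6 idx=0 pred=T actual=N -> ctr[0]=1
Ev 12: PC=1 idx=1 pred=T actual=T -> ctr[1]=3
Ev 13: PC=6 idx=0 pred=N actual=T -> ctr[0]=2

Answer: 2 3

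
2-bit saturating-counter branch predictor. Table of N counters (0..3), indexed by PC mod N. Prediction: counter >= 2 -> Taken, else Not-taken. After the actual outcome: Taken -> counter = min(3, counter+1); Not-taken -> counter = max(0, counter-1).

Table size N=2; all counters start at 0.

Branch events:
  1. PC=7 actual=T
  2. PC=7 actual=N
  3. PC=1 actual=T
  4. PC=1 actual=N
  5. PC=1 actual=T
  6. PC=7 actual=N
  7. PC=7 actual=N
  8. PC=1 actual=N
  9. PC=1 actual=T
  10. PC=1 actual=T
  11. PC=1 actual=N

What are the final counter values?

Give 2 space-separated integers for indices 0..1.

Answer: 0 1

Derivation:
Ev 1: PC=7 idx=1 pred=N actual=T -> ctr[1]=1
Ev 2: PC=7 idx=1 pred=N actual=N -> ctr[1]=0
Ev 3: PC=1 idx=1 pred=N actual=T -> ctr[1]=1
Ev 4: PC=1 idx=1 pred=N actual=N -> ctr[1]=0
Ev 5: PC=1 idx=1 pred=N actual=T -> ctr[1]=1
Ev 6: PC=7 idx=1 pred=N actual=N -> ctr[1]=0
Ev 7: PC=7 idx=1 pred=N actual=N -> ctr[1]=0
Ev 8: PC=1 idx=1 pred=N actual=N -> ctr[1]=0
Ev 9: PC=1 idx=1 pred=N actual=T -> ctr[1]=1
Ev 10: PC=1 idx=1 pred=N actual=T -> ctr[1]=2
Ev 11: PC=1 idx=1 pred=T actual=N -> ctr[1]=1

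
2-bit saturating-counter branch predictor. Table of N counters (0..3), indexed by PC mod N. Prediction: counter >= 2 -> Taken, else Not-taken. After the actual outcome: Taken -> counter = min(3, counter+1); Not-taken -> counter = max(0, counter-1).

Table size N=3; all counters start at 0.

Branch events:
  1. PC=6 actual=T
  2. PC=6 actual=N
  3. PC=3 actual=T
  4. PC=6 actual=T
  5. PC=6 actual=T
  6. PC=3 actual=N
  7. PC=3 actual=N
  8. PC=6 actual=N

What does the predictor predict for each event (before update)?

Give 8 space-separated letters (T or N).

Ev 1: PC=6 idx=0 pred=N actual=T -> ctr[0]=1
Ev 2: PC=6 idx=0 pred=N actual=N -> ctr[0]=0
Ev 3: PC=3 idx=0 pred=N actual=T -> ctr[0]=1
Ev 4: PC=6 idx=0 pred=N actual=T -> ctr[0]=2
Ev 5: PC=6 idx=0 pred=T actual=T -> ctr[0]=3
Ev 6: PC=3 idx=0 pred=T actual=N -> ctr[0]=2
Ev 7: PC=3 idx=0 pred=T actual=N -> ctr[0]=1
Ev 8: PC=6 idx=0 pred=N actual=N -> ctr[0]=0

Answer: N N N N T T T N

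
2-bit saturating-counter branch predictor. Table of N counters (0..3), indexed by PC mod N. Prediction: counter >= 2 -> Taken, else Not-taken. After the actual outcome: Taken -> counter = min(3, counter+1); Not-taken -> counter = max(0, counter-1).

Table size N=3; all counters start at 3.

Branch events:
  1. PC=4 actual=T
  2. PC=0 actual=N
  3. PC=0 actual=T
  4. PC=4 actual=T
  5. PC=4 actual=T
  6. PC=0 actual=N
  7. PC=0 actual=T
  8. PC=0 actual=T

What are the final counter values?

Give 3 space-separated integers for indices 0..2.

Ev 1: PC=4 idx=1 pred=T actual=T -> ctr[1]=3
Ev 2: PC=0 idx=0 pred=T actual=N -> ctr[0]=2
Ev 3: PC=0 idx=0 pred=T actual=T -> ctr[0]=3
Ev 4: PC=4 idx=1 pred=T actual=T -> ctr[1]=3
Ev 5: PC=4 idx=1 pred=T actual=T -> ctr[1]=3
Ev 6: PC=0 idx=0 pred=T actual=N -> ctr[0]=2
Ev 7: PC=0 idx=0 pred=T actual=T -> ctr[0]=3
Ev 8: PC=0 idx=0 pred=T actual=T -> ctr[0]=3

Answer: 3 3 3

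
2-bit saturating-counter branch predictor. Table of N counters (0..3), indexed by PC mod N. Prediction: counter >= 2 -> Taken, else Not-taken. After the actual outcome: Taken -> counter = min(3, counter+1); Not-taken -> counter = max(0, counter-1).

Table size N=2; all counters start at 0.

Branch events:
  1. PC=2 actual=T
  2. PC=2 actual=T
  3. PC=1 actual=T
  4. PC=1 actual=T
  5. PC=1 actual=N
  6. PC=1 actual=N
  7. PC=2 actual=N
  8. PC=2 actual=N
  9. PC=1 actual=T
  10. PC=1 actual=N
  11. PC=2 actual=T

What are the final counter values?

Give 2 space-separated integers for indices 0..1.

Answer: 1 0

Derivation:
Ev 1: PC=2 idx=0 pred=N actual=T -> ctr[0]=1
Ev 2: PC=2 idx=0 pred=N actual=T -> ctr[0]=2
Ev 3: PC=1 idx=1 pred=N actual=T -> ctr[1]=1
Ev 4: PC=1 idx=1 pred=N actual=T -> ctr[1]=2
Ev 5: PC=1 idx=1 pred=T actual=N -> ctr[1]=1
Ev 6: PC=1 idx=1 pred=N actual=N -> ctr[1]=0
Ev 7: PC=2 idx=0 pred=T actual=N -> ctr[0]=1
Ev 8: PC=2 idx=0 pred=N actual=N -> ctr[0]=0
Ev 9: PC=1 idx=1 pred=N actual=T -> ctr[1]=1
Ev 10: PC=1 idx=1 pred=N actual=N -> ctr[1]=0
Ev 11: PC=2 idx=0 pred=N actual=T -> ctr[0]=1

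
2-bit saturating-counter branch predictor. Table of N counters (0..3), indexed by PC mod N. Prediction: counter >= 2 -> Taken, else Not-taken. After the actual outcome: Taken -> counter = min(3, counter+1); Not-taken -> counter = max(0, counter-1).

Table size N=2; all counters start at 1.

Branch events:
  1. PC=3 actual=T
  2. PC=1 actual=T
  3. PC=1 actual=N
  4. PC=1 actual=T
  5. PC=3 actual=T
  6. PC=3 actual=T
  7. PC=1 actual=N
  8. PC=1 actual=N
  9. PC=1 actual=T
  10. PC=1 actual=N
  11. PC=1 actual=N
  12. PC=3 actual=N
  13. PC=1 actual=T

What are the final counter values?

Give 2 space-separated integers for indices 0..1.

Ev 1: PC=3 idx=1 pred=N actual=T -> ctr[1]=2
Ev 2: PC=1 idx=1 pred=T actual=T -> ctr[1]=3
Ev 3: PC=1 idx=1 pred=T actual=N -> ctr[1]=2
Ev 4: PC=1 idx=1 pred=T actual=T -> ctr[1]=3
Ev 5: PC=3 idx=1 pred=T actual=T -> ctr[1]=3
Ev 6: PC=3 idx=1 pred=T actual=T -> ctr[1]=3
Ev 7: PC=1 idx=1 pred=T actual=N -> ctr[1]=2
Ev 8: PC=1 idx=1 pred=T actual=N -> ctr[1]=1
Ev 9: PC=1 idx=1 pred=N actual=T -> ctr[1]=2
Ev 10: PC=1 idx=1 pred=T actual=N -> ctr[1]=1
Ev 11: PC=1 idx=1 pred=N actual=N -> ctr[1]=0
Ev 12: PC=3 idx=1 pred=N actual=N -> ctr[1]=0
Ev 13: PC=1 idx=1 pred=N actual=T -> ctr[1]=1

Answer: 1 1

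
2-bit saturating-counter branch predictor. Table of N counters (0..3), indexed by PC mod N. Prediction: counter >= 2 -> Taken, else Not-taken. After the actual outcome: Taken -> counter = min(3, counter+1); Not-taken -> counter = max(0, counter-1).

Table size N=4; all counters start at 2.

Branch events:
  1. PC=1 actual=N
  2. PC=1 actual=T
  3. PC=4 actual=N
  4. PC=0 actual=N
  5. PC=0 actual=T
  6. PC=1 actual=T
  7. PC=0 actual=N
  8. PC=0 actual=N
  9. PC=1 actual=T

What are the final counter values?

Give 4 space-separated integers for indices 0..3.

Answer: 0 3 2 2

Derivation:
Ev 1: PC=1 idx=1 pred=T actual=N -> ctr[1]=1
Ev 2: PC=1 idx=1 pred=N actual=T -> ctr[1]=2
Ev 3: PC=4 idx=0 pred=T actual=N -> ctr[0]=1
Ev 4: PC=0 idx=0 pred=N actual=N -> ctr[0]=0
Ev 5: PC=0 idx=0 pred=N actual=T -> ctr[0]=1
Ev 6: PC=1 idx=1 pred=T actual=T -> ctr[1]=3
Ev 7: PC=0 idx=0 pred=N actual=N -> ctr[0]=0
Ev 8: PC=0 idx=0 pred=N actual=N -> ctr[0]=0
Ev 9: PC=1 idx=1 pred=T actual=T -> ctr[1]=3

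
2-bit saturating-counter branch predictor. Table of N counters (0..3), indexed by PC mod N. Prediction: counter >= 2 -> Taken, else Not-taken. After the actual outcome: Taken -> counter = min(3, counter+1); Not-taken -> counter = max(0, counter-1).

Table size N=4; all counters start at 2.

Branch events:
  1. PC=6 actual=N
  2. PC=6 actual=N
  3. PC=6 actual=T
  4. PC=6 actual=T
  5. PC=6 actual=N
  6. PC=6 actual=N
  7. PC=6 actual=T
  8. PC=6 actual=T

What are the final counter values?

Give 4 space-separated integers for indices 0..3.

Ev 1: PC=6 idx=2 pred=T actual=N -> ctr[2]=1
Ev 2: PC=6 idx=2 pred=N actual=N -> ctr[2]=0
Ev 3: PC=6 idx=2 pred=N actual=T -> ctr[2]=1
Ev 4: PC=6 idx=2 pred=N actual=T -> ctr[2]=2
Ev 5: PC=6 idx=2 pred=T actual=N -> ctr[2]=1
Ev 6: PC=6 idx=2 pred=N actual=N -> ctr[2]=0
Ev 7: PC=6 idx=2 pred=N actual=T -> ctr[2]=1
Ev 8: PC=6 idx=2 pred=N actual=T -> ctr[2]=2

Answer: 2 2 2 2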